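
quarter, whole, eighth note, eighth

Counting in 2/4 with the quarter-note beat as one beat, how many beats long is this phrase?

6

One quarter-note beat = 2 eighth notes.
Express everything in eighth notes: quarter = 2; whole = 8; eighth note = 1; eighth = 1.
Sum: 2 + 8 + 1 + 1 = 12.
12 ÷ 2 = 6 beats.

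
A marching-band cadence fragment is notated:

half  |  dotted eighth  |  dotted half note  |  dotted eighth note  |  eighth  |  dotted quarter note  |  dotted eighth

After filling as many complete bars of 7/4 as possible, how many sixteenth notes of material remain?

One bar of 7/4 = 28 sixteenth notes.
Convert each value to sixteenth notes: half = 8; dotted eighth = 3; dotted half note = 12; dotted eighth note = 3; eighth = 2; dotted quarter note = 6; dotted eighth = 3.
Sum: 8 + 3 + 12 + 3 + 2 + 6 + 3 = 37.
37 ÷ 28 = 1 complete bar with 9 sixteenth notes remaining.

9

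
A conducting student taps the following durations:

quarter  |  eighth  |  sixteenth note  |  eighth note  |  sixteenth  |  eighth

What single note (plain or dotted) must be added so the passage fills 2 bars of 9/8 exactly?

dotted whole note

2 bars of 9/8 = 36 sixteenth notes.
In sixteenth notes: quarter = 4; eighth = 2; sixteenth note = 1; eighth note = 2; sixteenth = 1; eighth = 2.
Adding: 4 + 2 + 1 + 2 + 1 + 2 = 12.
Remaining: 36 − 12 = 24 sixteenth notes, which is a dotted whole note.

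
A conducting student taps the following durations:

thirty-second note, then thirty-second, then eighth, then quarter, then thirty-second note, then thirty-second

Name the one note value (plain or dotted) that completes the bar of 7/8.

The bar of 7/8 = 28 thirty-second notes.
Working in thirty-second notes: thirty-second note = 1; thirty-second = 1; eighth = 4; quarter = 8; thirty-second note = 1; thirty-second = 1.
Altogether 1 + 1 + 4 + 8 + 1 + 1 = 16.
Remaining: 28 − 16 = 12 thirty-second notes, which is a dotted quarter note.

dotted quarter note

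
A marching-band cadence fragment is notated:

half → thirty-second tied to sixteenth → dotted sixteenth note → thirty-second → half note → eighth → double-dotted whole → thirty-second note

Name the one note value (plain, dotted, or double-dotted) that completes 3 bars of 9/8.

3 bars of 9/8 = 108 thirty-second notes.
In thirty-second notes: half = 16; thirty-second tied to sixteenth (thirty-second + sixteenth) = 3; dotted sixteenth note = 3; thirty-second = 1; half note = 16; eighth = 4; double-dotted whole = 56; thirty-second note = 1.
Adding: 16 + 3 + 3 + 1 + 16 + 4 + 56 + 1 = 100.
Remaining: 108 − 100 = 8 thirty-second notes, which is a quarter note.

quarter note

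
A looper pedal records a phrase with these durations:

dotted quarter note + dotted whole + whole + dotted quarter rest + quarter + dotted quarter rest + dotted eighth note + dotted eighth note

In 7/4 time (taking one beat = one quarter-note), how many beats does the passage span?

17

One quarter-note beat = 4 sixteenth notes.
In sixteenth notes: dotted quarter note = 6; dotted whole = 24; whole = 16; dotted quarter rest = 6; quarter = 4; dotted quarter rest = 6; dotted eighth note = 3; dotted eighth note = 3.
Adding: 6 + 24 + 16 + 6 + 4 + 6 + 3 + 3 = 68.
68 ÷ 4 = 17 beats.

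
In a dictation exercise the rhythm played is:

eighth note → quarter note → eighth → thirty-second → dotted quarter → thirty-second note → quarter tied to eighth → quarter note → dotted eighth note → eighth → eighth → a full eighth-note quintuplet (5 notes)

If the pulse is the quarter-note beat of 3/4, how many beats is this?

10

One quarter-note beat = 8 thirty-second notes.
In thirty-second notes: eighth note = 4; quarter note = 8; eighth = 4; thirty-second = 1; dotted quarter = 12; thirty-second note = 1; quarter tied to eighth (quarter + eighth) = 12; quarter note = 8; dotted eighth note = 6; eighth = 4; eighth = 4; a full eighth-note quintuplet (5 notes) (five quintuplet eighths span one half) = 16.
Altogether 4 + 8 + 4 + 1 + 12 + 1 + 12 + 8 + 6 + 4 + 4 + 16 = 80.
80 ÷ 8 = 10 beats.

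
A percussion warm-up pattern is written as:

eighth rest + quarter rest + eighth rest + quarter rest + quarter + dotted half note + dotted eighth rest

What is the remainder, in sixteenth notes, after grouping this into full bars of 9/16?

4

One bar of 9/16 = 9 sixteenth notes.
In sixteenth notes: eighth rest = 2; quarter rest = 4; eighth rest = 2; quarter rest = 4; quarter = 4; dotted half note = 12; dotted eighth rest = 3.
Adding: 2 + 4 + 2 + 4 + 4 + 12 + 3 = 31.
31 ÷ 9 = 3 complete bars with 4 sixteenth notes remaining.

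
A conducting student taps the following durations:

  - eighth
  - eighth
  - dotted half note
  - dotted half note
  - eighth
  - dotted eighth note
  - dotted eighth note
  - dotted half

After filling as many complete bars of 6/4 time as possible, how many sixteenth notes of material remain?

0

One bar of 6/4 = 24 sixteenth notes.
Convert each value to sixteenth notes: eighth = 2; eighth = 2; dotted half note = 12; dotted half note = 12; eighth = 2; dotted eighth note = 3; dotted eighth note = 3; dotted half = 12.
Altogether 2 + 2 + 12 + 12 + 2 + 3 + 3 + 12 = 48.
48 ÷ 24 = 2 complete bars with 0 sixteenth notes remaining.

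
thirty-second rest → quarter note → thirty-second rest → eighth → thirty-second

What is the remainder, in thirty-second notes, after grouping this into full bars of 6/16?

One bar of 6/16 = 12 thirty-second notes.
Working in thirty-second notes: thirty-second rest = 1; quarter note = 8; thirty-second rest = 1; eighth = 4; thirty-second = 1.
Altogether 1 + 8 + 1 + 4 + 1 = 15.
15 ÷ 12 = 1 complete bar with 3 thirty-second notes remaining.

3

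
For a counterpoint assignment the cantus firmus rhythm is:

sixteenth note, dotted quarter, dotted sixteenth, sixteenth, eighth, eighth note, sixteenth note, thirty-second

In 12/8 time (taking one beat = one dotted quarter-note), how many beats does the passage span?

One dotted quarter-note beat = 12 thirty-second notes.
Express everything in thirty-second notes: sixteenth note = 2; dotted quarter = 12; dotted sixteenth = 3; sixteenth = 2; eighth = 4; eighth note = 4; sixteenth note = 2; thirty-second = 1.
Adding: 2 + 12 + 3 + 2 + 4 + 4 + 2 + 1 = 30.
30 ÷ 12 = 2.5 beats.

2.5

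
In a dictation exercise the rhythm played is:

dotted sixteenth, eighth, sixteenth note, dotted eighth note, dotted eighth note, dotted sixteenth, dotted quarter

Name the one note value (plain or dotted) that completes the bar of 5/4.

The bar of 5/4 = 40 thirty-second notes.
Convert each value to thirty-second notes: dotted sixteenth = 3; eighth = 4; sixteenth note = 2; dotted eighth note = 6; dotted eighth note = 6; dotted sixteenth = 3; dotted quarter = 12.
Sum: 3 + 4 + 2 + 6 + 6 + 3 + 12 = 36.
Remaining: 40 − 36 = 4 thirty-second notes, which is a eighth note.

eighth note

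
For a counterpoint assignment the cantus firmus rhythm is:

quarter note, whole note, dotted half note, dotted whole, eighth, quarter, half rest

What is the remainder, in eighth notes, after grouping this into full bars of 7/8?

0

One bar of 7/8 = 7 eighth notes.
Express everything in eighth notes: quarter note = 2; whole note = 8; dotted half note = 6; dotted whole = 12; eighth = 1; quarter = 2; half rest = 4.
Adding: 2 + 8 + 6 + 12 + 1 + 2 + 4 = 35.
35 ÷ 7 = 5 complete bars with 0 eighth notes remaining.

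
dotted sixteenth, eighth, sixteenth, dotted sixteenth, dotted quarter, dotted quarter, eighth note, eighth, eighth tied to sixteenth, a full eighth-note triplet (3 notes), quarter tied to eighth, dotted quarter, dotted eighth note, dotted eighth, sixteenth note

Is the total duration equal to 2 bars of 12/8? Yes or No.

Yes

One bar of 12/8 = 48 thirty-second notes, so 2 bars = 96.
Working in thirty-second notes: dotted sixteenth = 3; eighth = 4; sixteenth = 2; dotted sixteenth = 3; dotted quarter = 12; dotted quarter = 12; eighth note = 4; eighth = 4; eighth tied to sixteenth (eighth + sixteenth) = 6; a full eighth-note triplet (3 notes) (three triplet eighths span one quarter) = 8; quarter tied to eighth (quarter + eighth) = 12; dotted quarter = 12; dotted eighth note = 6; dotted eighth = 6; sixteenth note = 2.
Sum: 3 + 4 + 2 + 3 + 12 + 12 + 4 + 4 + 6 + 8 + 12 + 12 + 6 + 6 + 2 = 96.
96 equals 96, so the answer is Yes.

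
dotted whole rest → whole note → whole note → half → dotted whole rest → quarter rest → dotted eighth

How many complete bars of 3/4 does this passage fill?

7

One bar of 3/4 = 12 sixteenth notes.
Convert each value to sixteenth notes: dotted whole rest = 24; whole note = 16; whole note = 16; half = 8; dotted whole rest = 24; quarter rest = 4; dotted eighth = 3.
Adding: 24 + 16 + 16 + 8 + 24 + 4 + 3 = 95.
95 ÷ 12 = 7 complete bars with 11 left over.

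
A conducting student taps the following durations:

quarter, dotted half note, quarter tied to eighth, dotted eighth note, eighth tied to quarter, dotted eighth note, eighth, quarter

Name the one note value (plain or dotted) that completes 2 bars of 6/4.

2 bars of 6/4 = 48 sixteenth notes.
Convert each value to sixteenth notes: quarter = 4; dotted half note = 12; quarter tied to eighth (quarter + eighth) = 6; dotted eighth note = 3; eighth tied to quarter (eighth + quarter) = 6; dotted eighth note = 3; eighth = 2; quarter = 4.
Total: 4 + 12 + 6 + 3 + 6 + 3 + 2 + 4 = 40.
Remaining: 48 − 40 = 8 sixteenth notes, which is a half note.

half note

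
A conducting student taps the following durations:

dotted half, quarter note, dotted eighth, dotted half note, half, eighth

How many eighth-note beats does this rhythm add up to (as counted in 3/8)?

20.5

One eighth-note beat = 2 sixteenth notes.
In sixteenth notes: dotted half = 12; quarter note = 4; dotted eighth = 3; dotted half note = 12; half = 8; eighth = 2.
Altogether 12 + 4 + 3 + 12 + 8 + 2 = 41.
41 ÷ 2 = 20.5 beats.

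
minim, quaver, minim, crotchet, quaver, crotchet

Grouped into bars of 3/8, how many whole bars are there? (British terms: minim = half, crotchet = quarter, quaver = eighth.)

One bar of 3/8 = 3 eighth notes.
Each duration in eighth notes: minim = 4; quaver = 1; minim = 4; crotchet = 2; quaver = 1; crotchet = 2.
Sum: 4 + 1 + 4 + 2 + 1 + 2 = 14.
14 ÷ 3 = 4 complete bars with 2 left over.

4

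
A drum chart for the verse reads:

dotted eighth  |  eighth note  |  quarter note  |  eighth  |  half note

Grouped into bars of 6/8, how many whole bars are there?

One bar of 6/8 = 12 sixteenth notes.
Convert each value to sixteenth notes: dotted eighth = 3; eighth note = 2; quarter note = 4; eighth = 2; half note = 8.
Sum: 3 + 2 + 4 + 2 + 8 = 19.
19 ÷ 12 = 1 complete bar with 7 left over.

1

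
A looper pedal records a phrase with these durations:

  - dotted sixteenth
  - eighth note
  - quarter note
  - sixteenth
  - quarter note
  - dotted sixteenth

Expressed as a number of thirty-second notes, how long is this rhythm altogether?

Each duration in thirty-second notes: dotted sixteenth = 3; eighth note = 4; quarter note = 8; sixteenth = 2; quarter note = 8; dotted sixteenth = 3.
Total: 3 + 4 + 8 + 2 + 8 + 3 = 28 thirty-second notes.

28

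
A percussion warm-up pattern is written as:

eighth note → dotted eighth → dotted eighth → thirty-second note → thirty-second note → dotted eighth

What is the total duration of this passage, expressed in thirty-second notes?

Working in thirty-second notes: eighth note = 4; dotted eighth = 6; dotted eighth = 6; thirty-second note = 1; thirty-second note = 1; dotted eighth = 6.
Sum: 4 + 6 + 6 + 1 + 1 + 6 = 24 thirty-second notes.

24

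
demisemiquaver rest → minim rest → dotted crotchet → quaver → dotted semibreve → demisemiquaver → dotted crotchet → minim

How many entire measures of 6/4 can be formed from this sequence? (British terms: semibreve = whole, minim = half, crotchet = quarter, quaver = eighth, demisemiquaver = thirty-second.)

2

One bar of 6/4 = 48 thirty-second notes.
Express everything in thirty-second notes: demisemiquaver rest = 1; minim rest = 16; dotted crotchet = 12; quaver = 4; dotted semibreve = 48; demisemiquaver = 1; dotted crotchet = 12; minim = 16.
Total: 1 + 16 + 12 + 4 + 48 + 1 + 12 + 16 = 110.
110 ÷ 48 = 2 complete bars with 14 left over.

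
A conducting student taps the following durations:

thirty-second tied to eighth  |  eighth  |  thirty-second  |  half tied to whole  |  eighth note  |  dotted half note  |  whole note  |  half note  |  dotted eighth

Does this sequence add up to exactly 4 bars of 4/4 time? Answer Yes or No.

No

One bar of 4/4 = 32 thirty-second notes, so 4 bars = 128.
Each duration in thirty-second notes: thirty-second tied to eighth (thirty-second + eighth) = 5; eighth = 4; thirty-second = 1; half tied to whole (half + whole) = 48; eighth note = 4; dotted half note = 24; whole note = 32; half note = 16; dotted eighth = 6.
Sum: 5 + 4 + 1 + 48 + 4 + 24 + 32 + 16 + 6 = 140.
140 exceeds 128, so the answer is No.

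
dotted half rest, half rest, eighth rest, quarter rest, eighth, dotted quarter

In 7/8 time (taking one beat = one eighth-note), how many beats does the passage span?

17

One eighth-note beat = 2 sixteenth notes.
In sixteenth notes: dotted half rest = 12; half rest = 8; eighth rest = 2; quarter rest = 4; eighth = 2; dotted quarter = 6.
Total: 12 + 8 + 2 + 4 + 2 + 6 = 34.
34 ÷ 2 = 17 beats.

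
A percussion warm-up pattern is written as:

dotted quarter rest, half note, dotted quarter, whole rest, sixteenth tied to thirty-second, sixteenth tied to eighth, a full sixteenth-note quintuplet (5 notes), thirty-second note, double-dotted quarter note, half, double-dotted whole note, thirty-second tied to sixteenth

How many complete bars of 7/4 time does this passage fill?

One bar of 7/4 = 56 thirty-second notes.
In thirty-second notes: dotted quarter rest = 12; half note = 16; dotted quarter = 12; whole rest = 32; sixteenth tied to thirty-second (sixteenth + thirty-second) = 3; sixteenth tied to eighth (sixteenth + eighth) = 6; a full sixteenth-note quintuplet (5 notes) (five quintuplet sixteenths span one quarter) = 8; thirty-second note = 1; double-dotted quarter note = 14; half = 16; double-dotted whole note = 56; thirty-second tied to sixteenth (thirty-second + sixteenth) = 3.
Adding: 12 + 16 + 12 + 32 + 3 + 6 + 8 + 1 + 14 + 16 + 56 + 3 = 179.
179 ÷ 56 = 3 complete bars with 11 left over.

3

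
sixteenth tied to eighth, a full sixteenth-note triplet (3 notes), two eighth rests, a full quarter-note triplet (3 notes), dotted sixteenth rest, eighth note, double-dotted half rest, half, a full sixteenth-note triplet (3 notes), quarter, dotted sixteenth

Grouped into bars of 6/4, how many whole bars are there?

2

One bar of 6/4 = 48 thirty-second notes.
Convert each value to thirty-second notes: sixteenth tied to eighth (sixteenth + eighth) = 6; a full sixteenth-note triplet (3 notes) (three triplet sixteenths span one eighth) = 4; eighth rest = 4; eighth rest = 4; a full quarter-note triplet (3 notes) (three triplet quarters span one half) = 16; dotted sixteenth rest = 3; eighth note = 4; double-dotted half rest = 28; half = 16; a full sixteenth-note triplet (3 notes) (three triplet sixteenths span one eighth) = 4; quarter = 8; dotted sixteenth = 3.
Adding: 6 + 4 + 4 + 4 + 16 + 3 + 4 + 28 + 16 + 4 + 8 + 3 = 100.
100 ÷ 48 = 2 complete bars with 4 left over.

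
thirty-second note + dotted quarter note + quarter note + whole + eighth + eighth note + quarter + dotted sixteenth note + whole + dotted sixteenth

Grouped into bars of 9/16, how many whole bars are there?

One bar of 9/16 = 18 thirty-second notes.
Convert each value to thirty-second notes: thirty-second note = 1; dotted quarter note = 12; quarter note = 8; whole = 32; eighth = 4; eighth note = 4; quarter = 8; dotted sixteenth note = 3; whole = 32; dotted sixteenth = 3.
Adding: 1 + 12 + 8 + 32 + 4 + 4 + 8 + 3 + 32 + 3 = 107.
107 ÷ 18 = 5 complete bars with 17 left over.

5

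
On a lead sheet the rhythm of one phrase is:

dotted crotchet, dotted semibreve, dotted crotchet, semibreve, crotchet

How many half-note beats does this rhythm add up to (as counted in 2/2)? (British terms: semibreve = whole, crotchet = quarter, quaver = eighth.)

7

One half-note beat = 4 eighth notes.
Working in eighth notes: dotted crotchet = 3; dotted semibreve = 12; dotted crotchet = 3; semibreve = 8; crotchet = 2.
Altogether 3 + 12 + 3 + 8 + 2 = 28.
28 ÷ 4 = 7 beats.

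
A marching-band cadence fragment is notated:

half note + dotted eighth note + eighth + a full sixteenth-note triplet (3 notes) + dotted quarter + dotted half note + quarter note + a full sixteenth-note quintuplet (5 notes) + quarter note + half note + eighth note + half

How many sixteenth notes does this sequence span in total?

63

Each duration in sixteenth notes: half note = 8; dotted eighth note = 3; eighth = 2; a full sixteenth-note triplet (3 notes) (three triplet sixteenths span one eighth) = 2; dotted quarter = 6; dotted half note = 12; quarter note = 4; a full sixteenth-note quintuplet (5 notes) (five quintuplet sixteenths span one quarter) = 4; quarter note = 4; half note = 8; eighth note = 2; half = 8.
Total: 8 + 3 + 2 + 2 + 6 + 12 + 4 + 4 + 4 + 8 + 2 + 8 = 63 sixteenth notes.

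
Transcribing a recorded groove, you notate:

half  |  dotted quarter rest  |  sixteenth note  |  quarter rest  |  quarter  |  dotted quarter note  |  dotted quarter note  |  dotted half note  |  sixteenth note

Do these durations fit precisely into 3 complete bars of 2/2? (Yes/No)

Yes

One bar of 2/2 = 16 sixteenth notes, so 3 bars = 48.
Convert each value to sixteenth notes: half = 8; dotted quarter rest = 6; sixteenth note = 1; quarter rest = 4; quarter = 4; dotted quarter note = 6; dotted quarter note = 6; dotted half note = 12; sixteenth note = 1.
Adding: 8 + 6 + 1 + 4 + 4 + 6 + 6 + 12 + 1 = 48.
48 equals 48, so the answer is Yes.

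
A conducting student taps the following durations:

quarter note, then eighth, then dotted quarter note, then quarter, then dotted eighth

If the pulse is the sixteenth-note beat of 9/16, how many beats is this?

19

One sixteenth-note beat = 2 thirty-second notes.
Convert each value to thirty-second notes: quarter note = 8; eighth = 4; dotted quarter note = 12; quarter = 8; dotted eighth = 6.
Adding: 8 + 4 + 12 + 8 + 6 = 38.
38 ÷ 2 = 19 beats.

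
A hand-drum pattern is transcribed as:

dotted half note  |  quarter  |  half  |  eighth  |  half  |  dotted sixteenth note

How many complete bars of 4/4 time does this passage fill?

One bar of 4/4 = 32 thirty-second notes.
Convert each value to thirty-second notes: dotted half note = 24; quarter = 8; half = 16; eighth = 4; half = 16; dotted sixteenth note = 3.
Total: 24 + 8 + 16 + 4 + 16 + 3 = 71.
71 ÷ 32 = 2 complete bars with 7 left over.

2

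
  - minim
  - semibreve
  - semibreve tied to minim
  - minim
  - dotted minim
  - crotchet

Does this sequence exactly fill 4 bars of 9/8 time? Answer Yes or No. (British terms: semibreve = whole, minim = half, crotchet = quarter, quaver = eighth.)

Yes

One bar of 9/8 = 9 eighth notes, so 4 bars = 36.
Convert each value to eighth notes: minim = 4; semibreve = 8; semibreve tied to minim (semibreve + minim) = 12; minim = 4; dotted minim = 6; crotchet = 2.
Adding: 4 + 8 + 12 + 4 + 6 + 2 = 36.
36 equals 36, so the answer is Yes.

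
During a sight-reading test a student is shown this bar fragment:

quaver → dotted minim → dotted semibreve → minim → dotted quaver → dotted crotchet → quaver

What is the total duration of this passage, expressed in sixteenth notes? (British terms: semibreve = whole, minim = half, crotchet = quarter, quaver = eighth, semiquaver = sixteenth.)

57

Convert each value to sixteenth notes: quaver = 2; dotted minim = 12; dotted semibreve = 24; minim = 8; dotted quaver = 3; dotted crotchet = 6; quaver = 2.
Altogether 2 + 12 + 24 + 8 + 3 + 6 + 2 = 57 sixteenth notes.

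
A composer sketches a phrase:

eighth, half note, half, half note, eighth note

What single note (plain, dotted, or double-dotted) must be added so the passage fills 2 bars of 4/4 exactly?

2 bars of 4/4 = 16 eighth notes.
In eighth notes: eighth = 1; half note = 4; half = 4; half note = 4; eighth note = 1.
Adding: 1 + 4 + 4 + 4 + 1 = 14.
Remaining: 16 − 14 = 2 eighth notes, which is a quarter note.

quarter note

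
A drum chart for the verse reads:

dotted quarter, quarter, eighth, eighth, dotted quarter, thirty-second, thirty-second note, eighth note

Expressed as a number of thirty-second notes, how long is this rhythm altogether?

46

Convert each value to thirty-second notes: dotted quarter = 12; quarter = 8; eighth = 4; eighth = 4; dotted quarter = 12; thirty-second = 1; thirty-second note = 1; eighth note = 4.
Total: 12 + 8 + 4 + 4 + 12 + 1 + 1 + 4 = 46 thirty-second notes.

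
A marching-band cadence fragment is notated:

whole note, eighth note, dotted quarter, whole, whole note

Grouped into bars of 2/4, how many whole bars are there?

7

One bar of 2/4 = 4 eighth notes.
Convert each value to eighth notes: whole note = 8; eighth note = 1; dotted quarter = 3; whole = 8; whole note = 8.
Adding: 8 + 1 + 3 + 8 + 8 = 28.
28 ÷ 4 = 7 complete bars with 0 left over.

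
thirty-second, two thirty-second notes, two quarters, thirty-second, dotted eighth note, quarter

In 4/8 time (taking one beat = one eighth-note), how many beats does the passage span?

8.5

One eighth-note beat = 4 thirty-second notes.
In thirty-second notes: thirty-second = 1; thirty-second note = 1; thirty-second note = 1; quarter = 8; quarter = 8; thirty-second = 1; dotted eighth note = 6; quarter = 8.
Total: 1 + 1 + 1 + 8 + 8 + 1 + 6 + 8 = 34.
34 ÷ 4 = 8.5 beats.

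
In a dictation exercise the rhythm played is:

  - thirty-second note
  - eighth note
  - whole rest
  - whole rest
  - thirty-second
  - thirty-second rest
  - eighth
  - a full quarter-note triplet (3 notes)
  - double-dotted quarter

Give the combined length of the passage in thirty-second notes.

105

Express everything in thirty-second notes: thirty-second note = 1; eighth note = 4; whole rest = 32; whole rest = 32; thirty-second = 1; thirty-second rest = 1; eighth = 4; a full quarter-note triplet (3 notes) (three triplet quarters span one half) = 16; double-dotted quarter = 14.
Adding: 1 + 4 + 32 + 32 + 1 + 1 + 4 + 16 + 14 = 105 thirty-second notes.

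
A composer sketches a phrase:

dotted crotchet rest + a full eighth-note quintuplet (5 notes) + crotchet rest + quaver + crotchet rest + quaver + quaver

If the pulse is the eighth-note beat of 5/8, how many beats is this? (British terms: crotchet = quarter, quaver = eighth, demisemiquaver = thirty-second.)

One eighth-note beat = 2 sixteenth notes.
Each duration in sixteenth notes: dotted crotchet rest = 6; a full eighth-note quintuplet (5 notes) (five quintuplet eighths span one half) = 8; crotchet rest = 4; quaver = 2; crotchet rest = 4; quaver = 2; quaver = 2.
Altogether 6 + 8 + 4 + 2 + 4 + 2 + 2 = 28.
28 ÷ 2 = 14 beats.

14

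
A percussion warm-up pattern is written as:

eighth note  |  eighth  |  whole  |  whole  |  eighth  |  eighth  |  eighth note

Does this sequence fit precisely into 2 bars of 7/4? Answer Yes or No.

One bar of 7/4 = 14 eighth notes, so 2 bars = 28.
Express everything in eighth notes: eighth note = 1; eighth = 1; whole = 8; whole = 8; eighth = 1; eighth = 1; eighth note = 1.
Adding: 1 + 1 + 8 + 8 + 1 + 1 + 1 = 21.
21 falls short of 28, so the answer is No.

No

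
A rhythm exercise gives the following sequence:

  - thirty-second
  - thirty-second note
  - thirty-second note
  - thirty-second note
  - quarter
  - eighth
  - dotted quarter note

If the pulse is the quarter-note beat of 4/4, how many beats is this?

3.5

One quarter-note beat = 8 thirty-second notes.
Express everything in thirty-second notes: thirty-second = 1; thirty-second note = 1; thirty-second note = 1; thirty-second note = 1; quarter = 8; eighth = 4; dotted quarter note = 12.
Sum: 1 + 1 + 1 + 1 + 8 + 4 + 12 = 28.
28 ÷ 8 = 3.5 beats.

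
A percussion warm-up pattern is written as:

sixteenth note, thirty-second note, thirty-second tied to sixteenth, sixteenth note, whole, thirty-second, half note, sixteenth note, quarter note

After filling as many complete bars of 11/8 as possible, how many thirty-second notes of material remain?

23

One bar of 11/8 = 44 thirty-second notes.
In thirty-second notes: sixteenth note = 2; thirty-second note = 1; thirty-second tied to sixteenth (thirty-second + sixteenth) = 3; sixteenth note = 2; whole = 32; thirty-second = 1; half note = 16; sixteenth note = 2; quarter note = 8.
Adding: 2 + 1 + 3 + 2 + 32 + 1 + 16 + 2 + 8 = 67.
67 ÷ 44 = 1 complete bar with 23 thirty-second notes remaining.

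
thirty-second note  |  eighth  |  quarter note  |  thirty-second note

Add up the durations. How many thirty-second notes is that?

Express everything in thirty-second notes: thirty-second note = 1; eighth = 4; quarter note = 8; thirty-second note = 1.
Altogether 1 + 4 + 8 + 1 = 14 thirty-second notes.

14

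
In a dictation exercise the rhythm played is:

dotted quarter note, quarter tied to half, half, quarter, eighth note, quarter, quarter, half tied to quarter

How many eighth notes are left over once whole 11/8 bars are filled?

4

One bar of 11/8 = 11 eighth notes.
Each duration in eighth notes: dotted quarter note = 3; quarter tied to half (quarter + half) = 6; half = 4; quarter = 2; eighth note = 1; quarter = 2; quarter = 2; half tied to quarter (half + quarter) = 6.
Sum: 3 + 6 + 4 + 2 + 1 + 2 + 2 + 6 = 26.
26 ÷ 11 = 2 complete bars with 4 eighth notes remaining.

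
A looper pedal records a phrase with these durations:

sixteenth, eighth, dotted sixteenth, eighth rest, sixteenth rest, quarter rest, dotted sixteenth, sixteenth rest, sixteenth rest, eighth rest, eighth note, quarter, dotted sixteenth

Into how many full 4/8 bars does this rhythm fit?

One bar of 4/8 = 16 thirty-second notes.
Each duration in thirty-second notes: sixteenth = 2; eighth = 4; dotted sixteenth = 3; eighth rest = 4; sixteenth rest = 2; quarter rest = 8; dotted sixteenth = 3; sixteenth rest = 2; sixteenth rest = 2; eighth rest = 4; eighth note = 4; quarter = 8; dotted sixteenth = 3.
Adding: 2 + 4 + 3 + 4 + 2 + 8 + 3 + 2 + 2 + 4 + 4 + 8 + 3 = 49.
49 ÷ 16 = 3 complete bars with 1 left over.

3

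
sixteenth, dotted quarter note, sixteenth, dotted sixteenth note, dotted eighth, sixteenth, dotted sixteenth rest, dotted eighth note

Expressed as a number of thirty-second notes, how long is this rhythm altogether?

Each duration in thirty-second notes: sixteenth = 2; dotted quarter note = 12; sixteenth = 2; dotted sixteenth note = 3; dotted eighth = 6; sixteenth = 2; dotted sixteenth rest = 3; dotted eighth note = 6.
Sum: 2 + 12 + 2 + 3 + 6 + 2 + 3 + 6 = 36 thirty-second notes.

36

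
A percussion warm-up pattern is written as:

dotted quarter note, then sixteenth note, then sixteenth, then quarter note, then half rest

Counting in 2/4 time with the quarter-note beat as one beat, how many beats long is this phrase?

5

One quarter-note beat = 4 sixteenth notes.
Express everything in sixteenth notes: dotted quarter note = 6; sixteenth note = 1; sixteenth = 1; quarter note = 4; half rest = 8.
Adding: 6 + 1 + 1 + 4 + 8 = 20.
20 ÷ 4 = 5 beats.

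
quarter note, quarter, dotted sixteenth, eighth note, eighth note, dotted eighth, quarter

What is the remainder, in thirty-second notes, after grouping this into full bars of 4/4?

One bar of 4/4 = 32 thirty-second notes.
Working in thirty-second notes: quarter note = 8; quarter = 8; dotted sixteenth = 3; eighth note = 4; eighth note = 4; dotted eighth = 6; quarter = 8.
Altogether 8 + 8 + 3 + 4 + 4 + 6 + 8 = 41.
41 ÷ 32 = 1 complete bar with 9 thirty-second notes remaining.

9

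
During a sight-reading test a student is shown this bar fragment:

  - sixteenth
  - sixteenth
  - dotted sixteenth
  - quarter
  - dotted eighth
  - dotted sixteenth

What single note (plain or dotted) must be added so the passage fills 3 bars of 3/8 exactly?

dotted quarter note

3 bars of 3/8 = 36 thirty-second notes.
Convert each value to thirty-second notes: sixteenth = 2; sixteenth = 2; dotted sixteenth = 3; quarter = 8; dotted eighth = 6; dotted sixteenth = 3.
Sum: 2 + 2 + 3 + 8 + 6 + 3 = 24.
Remaining: 36 − 24 = 12 thirty-second notes, which is a dotted quarter note.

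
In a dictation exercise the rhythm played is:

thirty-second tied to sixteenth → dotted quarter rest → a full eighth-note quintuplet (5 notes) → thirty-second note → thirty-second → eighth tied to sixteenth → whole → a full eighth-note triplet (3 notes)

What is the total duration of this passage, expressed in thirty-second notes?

79

Each duration in thirty-second notes: thirty-second tied to sixteenth (thirty-second + sixteenth) = 3; dotted quarter rest = 12; a full eighth-note quintuplet (5 notes) (five quintuplet eighths span one half) = 16; thirty-second note = 1; thirty-second = 1; eighth tied to sixteenth (eighth + sixteenth) = 6; whole = 32; a full eighth-note triplet (3 notes) (three triplet eighths span one quarter) = 8.
Sum: 3 + 12 + 16 + 1 + 1 + 6 + 32 + 8 = 79 thirty-second notes.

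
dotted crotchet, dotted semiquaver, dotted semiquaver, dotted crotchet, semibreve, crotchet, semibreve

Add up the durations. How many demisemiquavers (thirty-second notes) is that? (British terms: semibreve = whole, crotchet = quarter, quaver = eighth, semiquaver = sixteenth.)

Each duration in thirty-second notes: dotted crotchet = 12; dotted semiquaver = 3; dotted semiquaver = 3; dotted crotchet = 12; semibreve = 32; crotchet = 8; semibreve = 32.
Adding: 12 + 3 + 3 + 12 + 32 + 8 + 32 = 102 thirty-second notes.

102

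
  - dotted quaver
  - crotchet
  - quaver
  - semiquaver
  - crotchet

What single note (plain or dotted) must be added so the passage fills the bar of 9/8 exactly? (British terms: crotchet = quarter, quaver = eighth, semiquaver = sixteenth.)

quarter note

The bar of 9/8 = 18 sixteenth notes.
Each duration in sixteenth notes: dotted quaver = 3; crotchet = 4; quaver = 2; semiquaver = 1; crotchet = 4.
Total: 3 + 4 + 2 + 1 + 4 = 14.
Remaining: 18 − 14 = 4 sixteenth notes, which is a quarter note.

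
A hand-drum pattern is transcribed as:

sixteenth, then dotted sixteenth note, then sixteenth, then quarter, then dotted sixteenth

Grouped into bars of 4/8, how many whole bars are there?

1

One bar of 4/8 = 16 thirty-second notes.
In thirty-second notes: sixteenth = 2; dotted sixteenth note = 3; sixteenth = 2; quarter = 8; dotted sixteenth = 3.
Adding: 2 + 3 + 2 + 8 + 3 = 18.
18 ÷ 16 = 1 complete bar with 2 left over.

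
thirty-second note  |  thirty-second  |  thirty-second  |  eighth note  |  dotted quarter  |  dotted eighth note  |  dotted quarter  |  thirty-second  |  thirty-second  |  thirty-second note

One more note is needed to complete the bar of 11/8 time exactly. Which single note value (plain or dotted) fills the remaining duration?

The bar of 11/8 = 44 thirty-second notes.
In thirty-second notes: thirty-second note = 1; thirty-second = 1; thirty-second = 1; eighth note = 4; dotted quarter = 12; dotted eighth note = 6; dotted quarter = 12; thirty-second = 1; thirty-second = 1; thirty-second note = 1.
Altogether 1 + 1 + 1 + 4 + 12 + 6 + 12 + 1 + 1 + 1 = 40.
Remaining: 44 − 40 = 4 thirty-second notes, which is a eighth note.

eighth note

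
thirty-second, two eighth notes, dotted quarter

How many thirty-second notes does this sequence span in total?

21

Each duration in thirty-second notes: thirty-second = 1; eighth note = 4; eighth note = 4; dotted quarter = 12.
Sum: 1 + 4 + 4 + 12 = 21 thirty-second notes.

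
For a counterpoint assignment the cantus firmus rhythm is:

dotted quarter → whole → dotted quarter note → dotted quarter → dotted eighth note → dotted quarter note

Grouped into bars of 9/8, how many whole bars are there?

One bar of 9/8 = 18 sixteenth notes.
Each duration in sixteenth notes: dotted quarter = 6; whole = 16; dotted quarter note = 6; dotted quarter = 6; dotted eighth note = 3; dotted quarter note = 6.
Adding: 6 + 16 + 6 + 6 + 3 + 6 = 43.
43 ÷ 18 = 2 complete bars with 7 left over.

2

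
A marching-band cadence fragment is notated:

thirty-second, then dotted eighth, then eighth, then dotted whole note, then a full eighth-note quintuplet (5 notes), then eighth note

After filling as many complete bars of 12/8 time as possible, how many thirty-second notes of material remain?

One bar of 12/8 = 48 thirty-second notes.
In thirty-second notes: thirty-second = 1; dotted eighth = 6; eighth = 4; dotted whole note = 48; a full eighth-note quintuplet (5 notes) (five quintuplet eighths span one half) = 16; eighth note = 4.
Adding: 1 + 6 + 4 + 48 + 16 + 4 = 79.
79 ÷ 48 = 1 complete bar with 31 thirty-second notes remaining.

31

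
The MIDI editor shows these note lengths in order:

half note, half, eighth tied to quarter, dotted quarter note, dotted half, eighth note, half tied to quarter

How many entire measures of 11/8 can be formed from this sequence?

2

One bar of 11/8 = 11 eighth notes.
In eighth notes: half note = 4; half = 4; eighth tied to quarter (eighth + quarter) = 3; dotted quarter note = 3; dotted half = 6; eighth note = 1; half tied to quarter (half + quarter) = 6.
Total: 4 + 4 + 3 + 3 + 6 + 1 + 6 = 27.
27 ÷ 11 = 2 complete bars with 5 left over.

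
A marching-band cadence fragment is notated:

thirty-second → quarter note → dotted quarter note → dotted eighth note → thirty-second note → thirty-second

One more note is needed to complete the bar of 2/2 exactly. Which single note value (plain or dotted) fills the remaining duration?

dotted sixteenth note

The bar of 2/2 = 32 thirty-second notes.
In thirty-second notes: thirty-second = 1; quarter note = 8; dotted quarter note = 12; dotted eighth note = 6; thirty-second note = 1; thirty-second = 1.
Altogether 1 + 8 + 12 + 6 + 1 + 1 = 29.
Remaining: 32 − 29 = 3 thirty-second notes, which is a dotted sixteenth note.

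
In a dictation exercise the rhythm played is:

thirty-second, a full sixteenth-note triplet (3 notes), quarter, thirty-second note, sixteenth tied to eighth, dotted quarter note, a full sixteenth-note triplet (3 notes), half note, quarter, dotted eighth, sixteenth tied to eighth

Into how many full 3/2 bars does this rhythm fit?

1

One bar of 3/2 = 48 thirty-second notes.
In thirty-second notes: thirty-second = 1; a full sixteenth-note triplet (3 notes) (three triplet sixteenths span one eighth) = 4; quarter = 8; thirty-second note = 1; sixteenth tied to eighth (sixteenth + eighth) = 6; dotted quarter note = 12; a full sixteenth-note triplet (3 notes) (three triplet sixteenths span one eighth) = 4; half note = 16; quarter = 8; dotted eighth = 6; sixteenth tied to eighth (sixteenth + eighth) = 6.
Altogether 1 + 4 + 8 + 1 + 6 + 12 + 4 + 16 + 8 + 6 + 6 = 72.
72 ÷ 48 = 1 complete bar with 24 left over.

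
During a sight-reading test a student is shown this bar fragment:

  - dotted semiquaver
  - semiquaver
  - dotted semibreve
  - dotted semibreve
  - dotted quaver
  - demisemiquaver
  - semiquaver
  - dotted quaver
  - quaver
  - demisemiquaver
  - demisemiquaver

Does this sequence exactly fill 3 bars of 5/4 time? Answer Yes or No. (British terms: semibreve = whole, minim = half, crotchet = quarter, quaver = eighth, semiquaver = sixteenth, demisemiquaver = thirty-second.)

One bar of 5/4 = 40 thirty-second notes, so 3 bars = 120.
Working in thirty-second notes: dotted semiquaver = 3; semiquaver = 2; dotted semibreve = 48; dotted semibreve = 48; dotted quaver = 6; demisemiquaver = 1; semiquaver = 2; dotted quaver = 6; quaver = 4; demisemiquaver = 1; demisemiquaver = 1.
Altogether 3 + 2 + 48 + 48 + 6 + 1 + 2 + 6 + 4 + 1 + 1 = 122.
122 exceeds 120, so the answer is No.

No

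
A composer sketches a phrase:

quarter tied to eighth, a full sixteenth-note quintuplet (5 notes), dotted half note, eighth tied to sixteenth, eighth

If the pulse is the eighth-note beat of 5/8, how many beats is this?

13.5

One eighth-note beat = 2 sixteenth notes.
Convert each value to sixteenth notes: quarter tied to eighth (quarter + eighth) = 6; a full sixteenth-note quintuplet (5 notes) (five quintuplet sixteenths span one quarter) = 4; dotted half note = 12; eighth tied to sixteenth (eighth + sixteenth) = 3; eighth = 2.
Altogether 6 + 4 + 12 + 3 + 2 = 27.
27 ÷ 2 = 13.5 beats.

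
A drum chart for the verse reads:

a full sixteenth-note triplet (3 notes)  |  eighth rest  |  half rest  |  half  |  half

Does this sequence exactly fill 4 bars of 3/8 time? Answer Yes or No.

One bar of 3/8 = 3 eighth notes, so 4 bars = 12.
In eighth notes: a full sixteenth-note triplet (3 notes) (three triplet sixteenths span one eighth) = 1; eighth rest = 1; half rest = 4; half = 4; half = 4.
Total: 1 + 1 + 4 + 4 + 4 = 14.
14 exceeds 12, so the answer is No.

No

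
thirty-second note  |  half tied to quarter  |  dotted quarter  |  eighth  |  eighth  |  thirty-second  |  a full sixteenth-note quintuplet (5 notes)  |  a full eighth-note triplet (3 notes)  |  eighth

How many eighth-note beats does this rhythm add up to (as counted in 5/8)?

One eighth-note beat = 4 thirty-second notes.
Convert each value to thirty-second notes: thirty-second note = 1; half tied to quarter (half + quarter) = 24; dotted quarter = 12; eighth = 4; eighth = 4; thirty-second = 1; a full sixteenth-note quintuplet (5 notes) (five quintuplet sixteenths span one quarter) = 8; a full eighth-note triplet (3 notes) (three triplet eighths span one quarter) = 8; eighth = 4.
Adding: 1 + 24 + 12 + 4 + 4 + 1 + 8 + 8 + 4 = 66.
66 ÷ 4 = 16.5 beats.

16.5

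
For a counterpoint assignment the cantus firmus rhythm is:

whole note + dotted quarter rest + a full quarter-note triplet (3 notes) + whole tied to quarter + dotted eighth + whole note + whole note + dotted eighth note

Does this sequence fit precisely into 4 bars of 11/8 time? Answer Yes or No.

One bar of 11/8 = 22 sixteenth notes, so 4 bars = 88.
Each duration in sixteenth notes: whole note = 16; dotted quarter rest = 6; a full quarter-note triplet (3 notes) (three triplet quarters span one half) = 8; whole tied to quarter (whole + quarter) = 20; dotted eighth = 3; whole note = 16; whole note = 16; dotted eighth note = 3.
Sum: 16 + 6 + 8 + 20 + 3 + 16 + 16 + 3 = 88.
88 equals 88, so the answer is Yes.

Yes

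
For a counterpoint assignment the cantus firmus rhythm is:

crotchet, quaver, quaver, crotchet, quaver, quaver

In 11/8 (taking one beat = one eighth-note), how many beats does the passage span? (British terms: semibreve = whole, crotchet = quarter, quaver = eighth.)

8

One eighth-note beat = 2 sixteenth notes.
Convert each value to sixteenth notes: crotchet = 4; quaver = 2; quaver = 2; crotchet = 4; quaver = 2; quaver = 2.
Altogether 4 + 2 + 2 + 4 + 2 + 2 = 16.
16 ÷ 2 = 8 beats.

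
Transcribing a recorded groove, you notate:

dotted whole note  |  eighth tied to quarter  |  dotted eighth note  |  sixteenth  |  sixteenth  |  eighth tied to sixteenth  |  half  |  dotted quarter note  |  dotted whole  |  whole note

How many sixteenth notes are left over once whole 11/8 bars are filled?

One bar of 11/8 = 22 sixteenth notes.
Convert each value to sixteenth notes: dotted whole note = 24; eighth tied to quarter (eighth + quarter) = 6; dotted eighth note = 3; sixteenth = 1; sixteenth = 1; eighth tied to sixteenth (eighth + sixteenth) = 3; half = 8; dotted quarter note = 6; dotted whole = 24; whole note = 16.
Adding: 24 + 6 + 3 + 1 + 1 + 3 + 8 + 6 + 24 + 16 = 92.
92 ÷ 22 = 4 complete bars with 4 sixteenth notes remaining.

4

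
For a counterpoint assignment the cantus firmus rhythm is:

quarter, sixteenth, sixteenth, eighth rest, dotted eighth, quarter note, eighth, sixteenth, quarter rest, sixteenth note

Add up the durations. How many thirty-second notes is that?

Working in thirty-second notes: quarter = 8; sixteenth = 2; sixteenth = 2; eighth rest = 4; dotted eighth = 6; quarter note = 8; eighth = 4; sixteenth = 2; quarter rest = 8; sixteenth note = 2.
Total: 8 + 2 + 2 + 4 + 6 + 8 + 4 + 2 + 8 + 2 = 46 thirty-second notes.

46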